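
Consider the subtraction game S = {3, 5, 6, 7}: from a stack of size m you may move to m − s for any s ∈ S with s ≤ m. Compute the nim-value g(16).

2

Build the Grundy sequence with g(k) = mex{g(k−s) : s ∈ {3, 5, 6, 7}, s ≤ k}:
k:     0  1  2  3  4  5  6  7  8  9 10 11 12 13 14 15 16
g(k):  0  0  0  1  1  1  2  2  2  3  0  0  0  1  1  1  2
So g(16) = 2.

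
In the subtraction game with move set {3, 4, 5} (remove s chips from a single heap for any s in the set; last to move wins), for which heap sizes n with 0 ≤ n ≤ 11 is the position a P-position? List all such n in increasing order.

0, 1, 2, 8, 9, 10

Build the Grundy sequence with g(k) = mex{g(k−s) : s ∈ {3, 4, 5}, s ≤ k}:
g(0) = mex{} = 0
g(1) = mex{} = 0
g(2) = mex{} = 0
g(3) = mex{0} = 1
g(4) = mex{0} = 1
g(5) = mex{0} = 1
g(6) = mex{0,1} = 2
g(7) = mex{0,1} = 2
g(8) = mex{1} = 0
g(9) = mex{1,2} = 0
g(10) = mex{1,2} = 0
g(11) = mex{0,2} = 1
The P-positions (g = 0) in 0..11 are 0, 1, 2, 8, 9, 10.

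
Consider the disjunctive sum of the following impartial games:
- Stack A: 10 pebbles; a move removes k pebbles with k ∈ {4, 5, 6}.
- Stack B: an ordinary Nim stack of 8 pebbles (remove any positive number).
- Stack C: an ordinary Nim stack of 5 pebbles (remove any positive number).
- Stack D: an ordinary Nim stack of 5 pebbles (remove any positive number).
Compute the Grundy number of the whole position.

8

Build the Grundy sequence for stack A with g(k) = mex{g(k−s) : s ∈ {4, 5, 6}, s ≤ k}:
k:     0  1  2  3  4  5  6  7  8  9 10
g(k):  0  0  0  0  1  1  1  1  2  2  0
So g(10) = 0.
Stack B is a plain Nim stack of size 8, so its Grundy value is 8.
Stack C is a plain Nim stack of size 5, so its Grundy value is 5.
Stack D is a plain Nim stack of size 5, so its Grundy value is 5.
By the Sprague-Grundy theorem, the Grundy value of a sum of independent games is the XOR of the component values.
Combined value = 0 ⊕ 8 ⊕ 5 ⊕ 5 = 8.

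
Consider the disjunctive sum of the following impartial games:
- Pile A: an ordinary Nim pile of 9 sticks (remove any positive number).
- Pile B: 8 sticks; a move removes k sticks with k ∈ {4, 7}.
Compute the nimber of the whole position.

Pile A is a plain Nim pile of size 9, so its Grundy value is 9.
For pile B, compute g(0), g(1), … with moves {4, 7}:
k:     0  1  2  3  4  5  6  7  8
g(k):  0  0  0  0  1  1  1  1  2
So g(8) = 2.
The value of a disjunctive sum is the nim-sum of the parts.
Combined value = 9 XOR 2 = 11.

11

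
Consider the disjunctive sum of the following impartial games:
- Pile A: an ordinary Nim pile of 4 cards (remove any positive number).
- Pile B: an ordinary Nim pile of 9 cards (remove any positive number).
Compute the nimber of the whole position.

13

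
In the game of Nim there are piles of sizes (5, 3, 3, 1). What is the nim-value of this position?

4

Nim-sum: 5 XOR 3 XOR 3 XOR 1 = 4.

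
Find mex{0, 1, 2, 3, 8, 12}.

4

The values 0, 1, 2, 3 are all present; 4 is the first non-negative integer missing from the set.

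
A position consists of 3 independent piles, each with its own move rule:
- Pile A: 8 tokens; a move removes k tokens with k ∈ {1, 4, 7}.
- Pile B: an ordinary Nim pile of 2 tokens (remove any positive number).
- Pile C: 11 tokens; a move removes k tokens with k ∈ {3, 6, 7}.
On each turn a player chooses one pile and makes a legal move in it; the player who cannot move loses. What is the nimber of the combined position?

2

For pile A, compute g(0), g(1), … with moves {1, 4, 7}:
g(0) = mex{} = 0
g(1) = mex{0} = 1
g(2) = mex{1} = 0
g(3) = mex{0} = 1
g(4) = mex{0,1} = 2
g(5) = mex{1,2} = 0
g(6) = mex{0} = 1
g(7) = mex{0,1} = 2
g(8) = mex{1,2} = 0
So g(8) = 0.
Pile B is a plain Nim pile of size 2, so its Grundy value is 2.
Build the Grundy sequence for pile C with g(k) = mex{g(k−s) : s ∈ {3, 6, 7}, s ≤ k}:
g(0) = mex{} = 0
g(1) = mex{} = 0
g(2) = mex{} = 0
g(3) = mex{0} = 1
g(4) = mex{0} = 1
g(5) = mex{0} = 1
g(6) = mex{0,1} = 2
g(7) = mex{0,1} = 2
g(8) = mex{0,1} = 2
g(9) = mex{0,1,2} = 3
g(10) = mex{1,2} = 0
g(11) = mex{1,2} = 0
So g(11) = 0.
By the Sprague-Grundy theorem, the Grundy value of a sum of independent games is the XOR of the component values.
Combined value = 0 ⊕ 2 ⊕ 0 = 2.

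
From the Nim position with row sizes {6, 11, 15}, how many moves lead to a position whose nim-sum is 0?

Nim-sum: 6 ^ 11 ^ 15 = 2.
The overall nim-sum is X = 2. A row of size p has a winning move iff p XOR X < p (reduce it to p XOR X).
  6: 6 XOR 2 = 4 < 6 — winning move (to 4).
  11: 11 XOR 2 = 9 < 11 — winning move (to 9).
  15: 15 XOR 2 = 13 < 15 — winning move (to 13).
That gives 3 winning moves.

3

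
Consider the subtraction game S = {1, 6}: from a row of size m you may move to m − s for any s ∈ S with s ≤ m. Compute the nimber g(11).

0

Build the Grundy sequence with g(k) = mex{g(k−s) : s ∈ {1, 6}, s ≤ k}:
g(0) = mex{} = 0
g(1) = mex{0} = 1
g(2) = mex{1} = 0
g(3) = mex{0} = 1
g(4) = mex{1} = 0
g(5) = mex{0} = 1
g(6) = mex{0,1} = 2
g(7) = mex{1,2} = 0
g(8) = mex{0} = 1
g(9) = mex{1} = 0
g(10) = mex{0} = 1
g(11) = mex{1} = 0
So g(11) = 0.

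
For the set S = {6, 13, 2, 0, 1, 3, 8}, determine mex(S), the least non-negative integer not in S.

4

The values 0, 1, 2, 3 are all present; 4 is the first non-negative integer missing from the set.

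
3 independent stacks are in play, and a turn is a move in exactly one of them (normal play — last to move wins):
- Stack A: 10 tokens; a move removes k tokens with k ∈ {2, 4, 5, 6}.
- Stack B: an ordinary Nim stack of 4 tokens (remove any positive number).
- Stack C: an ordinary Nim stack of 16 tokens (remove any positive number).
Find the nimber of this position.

21

For stack A, compute g(0), g(1), … with moves {2, 4, 5, 6}:
k:     0  1  2  3  4  5  6  7  8  9 10
g(k):  0  0  1  1  2  2  3  3  0  0  1
So g(10) = 1.
Stack B is a plain Nim stack of size 4, so its Grundy value is 4.
Stack C is a plain Nim stack of size 16, so its Grundy value is 16.
The value of a disjunctive sum is the nim-sum of the parts.
Combined value = 1 ⊕ 4 ⊕ 16 = 21.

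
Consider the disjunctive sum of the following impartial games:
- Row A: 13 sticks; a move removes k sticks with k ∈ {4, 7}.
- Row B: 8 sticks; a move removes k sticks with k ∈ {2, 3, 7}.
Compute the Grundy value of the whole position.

Build the Grundy sequence for row A with g(k) = mex{g(k−s) : s ∈ {4, 7}, s ≤ k}:
k:     0  1  2  3  4  5  6  7  8  9 10 11 12 13
g(k):  0  0  0  0  1  1  1  1  2  2  2  0  0  0
So g(13) = 0.
Build the Grundy sequence for row B with g(k) = mex{g(k−s) : s ∈ {2, 3, 7}, s ≤ k}:
g(0) = mex{} = 0
g(1) = mex{} = 0
g(2) = mex{0} = 1
g(3) = mex{0} = 1
g(4) = mex{0,1} = 2
g(5) = mex{1} = 0
g(6) = mex{1,2} = 0
g(7) = mex{0,2} = 1
g(8) = mex{0} = 1
So g(8) = 1.
By the Sprague-Grundy theorem, the Grundy value of a sum of independent games is the XOR of the component values.
Combined value = 0 XOR 1 = 1.

1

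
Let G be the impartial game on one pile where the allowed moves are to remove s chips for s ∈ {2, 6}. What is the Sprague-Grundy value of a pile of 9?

Compute g(0), g(1), … for moves {2, 6}:
k:     0  1  2  3  4  5  6  7  8  9
g(k):  0  0  1  1  0  0  1  1  0  0
So g(9) = 0.

0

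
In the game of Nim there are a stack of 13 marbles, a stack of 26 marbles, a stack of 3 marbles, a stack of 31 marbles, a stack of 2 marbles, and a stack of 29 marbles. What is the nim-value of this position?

Compute the nim-sum pairwise:
13 ⊕ 26 = 23
23 ⊕ 3 = 20
20 ⊕ 31 = 11
11 ⊕ 2 = 9
9 ⊕ 29 = 20

20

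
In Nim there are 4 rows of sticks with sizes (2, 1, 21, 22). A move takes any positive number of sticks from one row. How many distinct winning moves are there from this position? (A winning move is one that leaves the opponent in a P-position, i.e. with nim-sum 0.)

0

Compute the nim-sum pairwise:
2 ^ 1 = 3
3 ^ 21 = 22
22 ^ 22 = 0
The nim-sum is already 0, so every move leaves a nonzero nim-sum — there are no winning moves.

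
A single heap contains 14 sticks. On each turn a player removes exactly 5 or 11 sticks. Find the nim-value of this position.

Build the Grundy sequence with g(k) = mex{g(k−s) : s ∈ {5, 11}, s ≤ k}:
k:     0  1  2  3  4  5  6  7  8  9 10 11 12 13 14
g(k):  0  0  0  0  0  1  1  1  1  1  0  2  2  2  2
So g(14) = 2.

2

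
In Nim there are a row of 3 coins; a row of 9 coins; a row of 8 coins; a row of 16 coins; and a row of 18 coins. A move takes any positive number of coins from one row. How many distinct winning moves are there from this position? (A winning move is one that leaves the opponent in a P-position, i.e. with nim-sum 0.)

In binary:
  00011  (3)
  01001  (9)
  01000  (8)
  10000  (16)
  10010  (18)
  -----
  00000  (0)
The nim-sum is already 0, so every move leaves a nonzero nim-sum — there are no winning moves.

0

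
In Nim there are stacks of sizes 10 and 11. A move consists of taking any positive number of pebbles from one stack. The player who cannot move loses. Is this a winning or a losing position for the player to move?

Nim-sum: 10 ⊕ 11 = 1.
The nim-sum is 1 ≠ 0, so this is an N-position: the player to move can win.

Winning position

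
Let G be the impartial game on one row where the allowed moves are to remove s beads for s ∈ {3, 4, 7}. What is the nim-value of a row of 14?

Build the Grundy sequence with g(k) = mex{g(k−s) : s ∈ {3, 4, 7}, s ≤ k}:
g(0) = mex{} = 0
g(1) = mex{} = 0
g(2) = mex{} = 0
g(3) = mex{0} = 1
g(4) = mex{0} = 1
g(5) = mex{0} = 1
g(6) = mex{0,1} = 2
g(7) = mex{0,1} = 2
g(8) = mex{0,1} = 2
g(9) = mex{0,1,2} = 3
g(10) = mex{1,2} = 0
g(11) = mex{1,2} = 0
g(12) = mex{1,2,3} = 0
g(13) = mex{0,2,3} = 1
g(14) = mex{0,2} = 1
So g(14) = 1.

1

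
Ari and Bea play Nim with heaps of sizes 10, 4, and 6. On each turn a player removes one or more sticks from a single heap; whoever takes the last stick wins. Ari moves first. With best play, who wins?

Ari wins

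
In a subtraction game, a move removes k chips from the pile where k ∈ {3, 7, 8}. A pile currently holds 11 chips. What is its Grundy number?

Compute g(0), g(1), … for moves {3, 7, 8}:
k:     0  1  2  3  4  5  6  7  8  9 10 11
g(k):  0  0  0  1  1  1  0  2  2  1  3  0
So g(11) = 0.

0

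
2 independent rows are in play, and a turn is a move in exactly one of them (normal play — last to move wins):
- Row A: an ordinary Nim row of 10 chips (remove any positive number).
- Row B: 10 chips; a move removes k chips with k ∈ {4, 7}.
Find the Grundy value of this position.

8

Row A is a plain Nim row of size 10, so its Grundy value is 10.
Grundy values for row B (subtraction set {4, 7}):
k:     0  1  2  3  4  5  6  7  8  9 10
g(k):  0  0  0  0  1  1  1  1  2  2  2
So g(10) = 2.
The value of a disjunctive sum is the nim-sum of the parts.
Combined value = 10 ⊕ 2 = 8.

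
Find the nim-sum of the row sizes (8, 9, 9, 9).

Compute the nim-sum pairwise:
8 ^ 9 = 1
1 ^ 9 = 8
8 ^ 9 = 1

1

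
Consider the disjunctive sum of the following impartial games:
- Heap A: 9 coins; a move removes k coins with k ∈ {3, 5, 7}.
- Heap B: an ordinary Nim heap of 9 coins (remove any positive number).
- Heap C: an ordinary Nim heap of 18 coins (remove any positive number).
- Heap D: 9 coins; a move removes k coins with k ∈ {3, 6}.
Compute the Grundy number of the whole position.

Grundy values for heap A (subtraction set {3, 5, 7}):
g(0) = mex{} = 0
g(1) = mex{} = 0
g(2) = mex{} = 0
g(3) = mex{0} = 1
g(4) = mex{0} = 1
g(5) = mex{0} = 1
g(6) = mex{0,1} = 2
g(7) = mex{0,1} = 2
g(8) = mex{0,1} = 2
g(9) = mex{0,1,2} = 3
So g(9) = 3.
Heap B is a plain Nim heap of size 9, so its Grundy value is 9.
Heap C is a plain Nim heap of size 18, so its Grundy value is 18.
Grundy values for heap D (subtraction set {3, 6}):
k:     0  1  2  3  4  5  6  7  8  9
g(k):  0  0  0  1  1  1  2  2  2  0
So g(9) = 0.
By the Sprague-Grundy theorem, the Grundy value of a sum of independent games is the XOR of the component values.
Combined value = 3 XOR 9 XOR 18 XOR 0 = 24.

24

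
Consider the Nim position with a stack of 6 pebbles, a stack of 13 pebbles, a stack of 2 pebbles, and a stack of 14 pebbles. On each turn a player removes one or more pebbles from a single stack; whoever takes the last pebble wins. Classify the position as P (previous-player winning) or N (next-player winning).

Compute the nim-sum pairwise:
6 ⊕ 13 = 11
11 ⊕ 2 = 9
9 ⊕ 14 = 7
The nim-sum is 7 ≠ 0, so this is an N-position: the player to move can win.

N-position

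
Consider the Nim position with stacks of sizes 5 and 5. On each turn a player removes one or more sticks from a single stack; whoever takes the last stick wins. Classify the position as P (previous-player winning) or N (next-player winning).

P-position

Compute the nim-sum pairwise:
5 ^ 5 = 0
The nim-sum is 0, so this is a P-position: the player to move is in a losing position under optimal play.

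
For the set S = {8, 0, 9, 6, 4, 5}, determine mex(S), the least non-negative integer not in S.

1

0 is in the set but 1 is not, so the mex is 1.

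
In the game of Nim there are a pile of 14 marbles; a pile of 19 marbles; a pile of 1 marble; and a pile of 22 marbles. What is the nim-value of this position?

10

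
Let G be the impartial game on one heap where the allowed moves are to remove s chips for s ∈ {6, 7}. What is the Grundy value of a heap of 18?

Grundy values for subtraction set {6, 7}:
k:     0  1  2  3  4  5  6  7  8  9 10 11 12 13 14 15 16 17 18
g(k):  0  0  0  0  0  0  1  1  1  1  1  1  2  0  0  0  0  0  0
So g(18) = 0.

0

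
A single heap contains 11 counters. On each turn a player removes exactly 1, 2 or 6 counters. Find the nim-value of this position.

1

Build the Grundy sequence with g(k) = mex{g(k−s) : s ∈ {1, 2, 6}, s ≤ k}:
k:     0  1  2  3  4  5  6  7  8  9 10 11
g(k):  0  1  2  0  1  2  3  0  1  2  0  1
So g(11) = 1.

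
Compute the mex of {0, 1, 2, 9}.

The values 0, 1, 2 are all present; 3 is the first non-negative integer missing from the set.

3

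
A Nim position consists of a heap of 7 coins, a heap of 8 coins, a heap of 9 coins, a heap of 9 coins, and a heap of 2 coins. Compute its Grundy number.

13

Bitwise XOR of the heap sizes:
  0111  (7)
  1000  (8)
  1001  (9)
  1001  (9)
  0010  (2)
  ----
  1101  (13)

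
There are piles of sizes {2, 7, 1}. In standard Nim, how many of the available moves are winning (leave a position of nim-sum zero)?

In binary:
  010  (2)
  111  (7)
  001  (1)
  ---
  100  (4)
The overall nim-sum is X = 4. A pile of size p has a winning move iff p XOR X < p (reduce it to p XOR X).
  2: 2 XOR 4 = 6 ≥ 2 — no move.
  7: 7 XOR 4 = 3 < 7 — winning move (to 3).
  1: 1 XOR 4 = 5 ≥ 1 — no move.
That gives 1 winning move.

1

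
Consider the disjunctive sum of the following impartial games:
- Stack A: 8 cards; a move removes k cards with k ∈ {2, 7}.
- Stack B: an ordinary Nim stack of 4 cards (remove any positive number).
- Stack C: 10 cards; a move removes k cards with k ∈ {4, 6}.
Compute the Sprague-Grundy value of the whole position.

6

For stack A, compute g(0), g(1), … with moves {2, 7}:
g(0) = mex{} = 0
g(1) = mex{} = 0
g(2) = mex{0} = 1
g(3) = mex{0} = 1
g(4) = mex{1} = 0
g(5) = mex{1} = 0
g(6) = mex{0} = 1
g(7) = mex{0} = 1
g(8) = mex{0,1} = 2
So g(8) = 2.
Stack B is a plain Nim stack of size 4, so its Grundy value is 4.
For stack C, compute g(0), g(1), … with moves {4, 6}:
g(0) = mex{} = 0
g(1) = mex{} = 0
g(2) = mex{} = 0
g(3) = mex{} = 0
g(4) = mex{0} = 1
g(5) = mex{0} = 1
g(6) = mex{0} = 1
g(7) = mex{0} = 1
g(8) = mex{0,1} = 2
g(9) = mex{0,1} = 2
g(10) = mex{1} = 0
So g(10) = 0.
The value of a disjunctive sum is the nim-sum of the parts.
Combined value = 2 XOR 4 XOR 0 = 6.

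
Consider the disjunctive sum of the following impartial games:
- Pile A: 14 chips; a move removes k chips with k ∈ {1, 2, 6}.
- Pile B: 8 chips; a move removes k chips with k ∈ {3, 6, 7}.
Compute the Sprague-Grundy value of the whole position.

2

For pile A, compute g(0), g(1), … with moves {1, 2, 6}:
g(0) = mex{} = 0
g(1) = mex{0} = 1
g(2) = mex{0,1} = 2
g(3) = mex{1,2} = 0
g(4) = mex{0,2} = 1
g(5) = mex{0,1} = 2
g(6) = mex{0,1,2} = 3
g(7) = mex{1,2,3} = 0
g(8) = mex{0,2,3} = 1
g(9) = mex{0,1} = 2
g(10) = mex{1,2} = 0
g(11) = mex{0,2} = 1
g(12) = mex{0,1,3} = 2
g(13) = mex{0,1,2} = 3
g(14) = mex{1,2,3} = 0
So g(14) = 0.
Grundy values for pile B (subtraction set {3, 6, 7}):
k:     0  1  2  3  4  5  6  7  8
g(k):  0  0  0  1  1  1  2  2  2
So g(8) = 2.
By the Sprague-Grundy theorem, the Grundy value of a sum of independent games is the XOR of the component values.
Combined value = 0 XOR 2 = 2.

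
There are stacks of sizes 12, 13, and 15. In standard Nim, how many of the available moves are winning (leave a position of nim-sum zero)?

3

Nim-sum: 12 ⊕ 13 ⊕ 15 = 14.
The overall nim-sum is X = 14. A stack of size p has a winning move iff p XOR X < p (reduce it to p XOR X).
  12: 12 XOR 14 = 2 < 12 — winning move (to 2).
  13: 13 XOR 14 = 3 < 13 — winning move (to 3).
  15: 15 XOR 14 = 1 < 15 — winning move (to 1).
That gives 3 winning moves.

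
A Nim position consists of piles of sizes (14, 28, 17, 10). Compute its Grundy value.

9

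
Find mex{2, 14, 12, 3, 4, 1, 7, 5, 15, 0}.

6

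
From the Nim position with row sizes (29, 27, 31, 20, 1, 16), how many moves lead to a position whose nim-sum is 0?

5

Compute the nim-sum pairwise:
29 XOR 27 = 6
6 XOR 31 = 25
25 XOR 20 = 13
13 XOR 1 = 12
12 XOR 16 = 28
The overall nim-sum is X = 28. A row of size p has a winning move iff p XOR X < p (reduce it to p XOR X).
  29: 29 XOR 28 = 1 < 29 — winning move (to 1).
  27: 27 XOR 28 = 7 < 27 — winning move (to 7).
  31: 31 XOR 28 = 3 < 31 — winning move (to 3).
  20: 20 XOR 28 = 8 < 20 — winning move (to 8).
  1: 1 XOR 28 = 29 ≥ 1 — no move.
  16: 16 XOR 28 = 12 < 16 — winning move (to 12).
That gives 5 winning moves.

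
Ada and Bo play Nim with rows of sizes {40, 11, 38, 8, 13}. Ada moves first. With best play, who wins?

Bo wins

Compute the nim-sum pairwise:
40 ^ 11 = 35
35 ^ 38 = 5
5 ^ 8 = 13
13 ^ 13 = 0
The nim-sum is 0, so this is a P-position: the player to move is in a losing position under optimal play; Ada is about to move from it and so loses — Bo wins.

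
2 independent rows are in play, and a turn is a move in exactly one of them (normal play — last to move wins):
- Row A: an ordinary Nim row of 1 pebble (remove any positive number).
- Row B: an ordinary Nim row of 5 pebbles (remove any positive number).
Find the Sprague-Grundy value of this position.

Row A is a plain Nim row of size 1, so its Grundy value is 1.
Row B is a plain Nim row of size 5, so its Grundy value is 5.
By the Sprague-Grundy theorem, the Grundy value of a sum of independent games is the XOR of the component values.
Combined value = 1 ⊕ 5 = 4.

4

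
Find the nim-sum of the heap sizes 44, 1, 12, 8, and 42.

Bitwise XOR of the heap sizes:
  101100  (44)
  000001  (1)
  001100  (12)
  001000  (8)
  101010  (42)
  ------
  000011  (3)

3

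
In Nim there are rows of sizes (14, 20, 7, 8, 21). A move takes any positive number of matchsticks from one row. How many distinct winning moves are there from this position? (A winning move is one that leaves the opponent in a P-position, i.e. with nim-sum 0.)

0

Write each in binary and XOR column by column:
  01110  (14)
  10100  (20)
  00111  (7)
  01000  (8)
  10101  (21)
  -----
  00000  (0)
The nim-sum is already 0, so every move leaves a nonzero nim-sum — there are no winning moves.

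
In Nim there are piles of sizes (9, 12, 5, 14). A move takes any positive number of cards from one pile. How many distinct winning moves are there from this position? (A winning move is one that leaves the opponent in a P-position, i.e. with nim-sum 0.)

Bitwise XOR of the heap sizes:
  1001  (9)
  1100  (12)
  0101  (5)
  1110  (14)
  ----
  1110  (14)
The overall nim-sum is X = 14. A pile of size p has a winning move iff p XOR X < p (reduce it to p XOR X).
  9: 9 XOR 14 = 7 < 9 — winning move (to 7).
  12: 12 XOR 14 = 2 < 12 — winning move (to 2).
  5: 5 XOR 14 = 11 ≥ 5 — no move.
  14: 14 XOR 14 = 0 < 14 — winning move (to 0).
That gives 3 winning moves.

3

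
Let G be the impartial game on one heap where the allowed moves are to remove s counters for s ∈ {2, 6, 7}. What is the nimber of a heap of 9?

Grundy values for subtraction set {2, 6, 7}:
g(0) = mex{} = 0
g(1) = mex{} = 0
g(2) = mex{0} = 1
g(3) = mex{0} = 1
g(4) = mex{1} = 0
g(5) = mex{1} = 0
g(6) = mex{0} = 1
g(7) = mex{0} = 1
g(8) = mex{0,1} = 2
g(9) = mex{1} = 0
So g(9) = 0.

0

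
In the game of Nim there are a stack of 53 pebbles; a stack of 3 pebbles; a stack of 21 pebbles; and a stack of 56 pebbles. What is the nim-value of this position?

Nim-sum: 53 ^ 3 ^ 21 ^ 56 = 27.

27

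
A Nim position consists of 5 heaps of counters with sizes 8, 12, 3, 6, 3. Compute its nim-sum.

2

Compute the nim-sum pairwise:
8 XOR 12 = 4
4 XOR 3 = 7
7 XOR 6 = 1
1 XOR 3 = 2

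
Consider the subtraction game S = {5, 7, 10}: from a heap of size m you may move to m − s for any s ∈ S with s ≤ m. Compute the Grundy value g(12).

Build the Grundy sequence with g(k) = mex{g(k−s) : s ∈ {5, 7, 10}, s ≤ k}:
g(0) = mex{} = 0
g(1) = mex{} = 0
g(2) = mex{} = 0
g(3) = mex{} = 0
g(4) = mex{} = 0
g(5) = mex{0} = 1
g(6) = mex{0} = 1
g(7) = mex{0} = 1
g(8) = mex{0} = 1
g(9) = mex{0} = 1
g(10) = mex{0,1} = 2
g(11) = mex{0,1} = 2
g(12) = mex{0,1} = 2
So g(12) = 2.

2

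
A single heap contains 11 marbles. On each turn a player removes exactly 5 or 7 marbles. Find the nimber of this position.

Compute g(0), g(1), … for moves {5, 7}:
g(0) = mex{} = 0
g(1) = mex{} = 0
g(2) = mex{} = 0
g(3) = mex{} = 0
g(4) = mex{} = 0
g(5) = mex{0} = 1
g(6) = mex{0} = 1
g(7) = mex{0} = 1
g(8) = mex{0} = 1
g(9) = mex{0} = 1
g(10) = mex{0,1} = 2
g(11) = mex{0,1} = 2
So g(11) = 2.

2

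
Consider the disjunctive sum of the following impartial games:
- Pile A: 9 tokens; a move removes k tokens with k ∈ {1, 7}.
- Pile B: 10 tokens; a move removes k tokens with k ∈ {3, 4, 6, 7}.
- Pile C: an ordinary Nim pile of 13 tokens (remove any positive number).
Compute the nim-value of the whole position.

Build the Grundy sequence for pile A with g(k) = mex{g(k−s) : s ∈ {1, 7}, s ≤ k}:
g(0) = mex{} = 0
g(1) = mex{0} = 1
g(2) = mex{1} = 0
g(3) = mex{0} = 1
g(4) = mex{1} = 0
g(5) = mex{0} = 1
g(6) = mex{1} = 0
g(7) = mex{0} = 1
g(8) = mex{1} = 0
g(9) = mex{0} = 1
So g(9) = 1.
Grundy values for pile B (subtraction set {3, 4, 6, 7}):
g(0) = mex{} = 0
g(1) = mex{} = 0
g(2) = mex{} = 0
g(3) = mex{0} = 1
g(4) = mex{0} = 1
g(5) = mex{0} = 1
g(6) = mex{0,1} = 2
g(7) = mex{0,1} = 2
g(8) = mex{0,1} = 2
g(9) = mex{0,1,2} = 3
g(10) = mex{1,2} = 0
So g(10) = 0.
Pile C is a plain Nim pile of size 13, so its Grundy value is 13.
The value of a disjunctive sum is the nim-sum of the parts.
Combined value = 1 XOR 0 XOR 13 = 12.

12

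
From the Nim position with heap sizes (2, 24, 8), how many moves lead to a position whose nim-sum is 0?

Compute the nim-sum pairwise:
2 ⊕ 24 = 26
26 ⊕ 8 = 18
The overall nim-sum is X = 18. A heap of size p has a winning move iff p XOR X < p (reduce it to p XOR X).
  2: 2 XOR 18 = 16 ≥ 2 — no move.
  24: 24 XOR 18 = 10 < 24 — winning move (to 10).
  8: 8 XOR 18 = 26 ≥ 8 — no move.
That gives 1 winning move.

1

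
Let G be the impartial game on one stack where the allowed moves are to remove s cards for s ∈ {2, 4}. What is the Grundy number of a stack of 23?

2

Compute g(0), g(1), … for moves {2, 4}:
k:     0  1  2  3  4  5  6  7  8  9 10 11 12 13 14 15 16 17 18 19 20 21 22 23
g(k):  0  0  1  1  2  2  0  0  1  1  2  2  0  0  1  1  2  2  0  0  1  1  2  2
So g(23) = 2.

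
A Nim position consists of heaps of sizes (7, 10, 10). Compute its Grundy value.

Nim-sum: 7 ⊕ 10 ⊕ 10 = 7.

7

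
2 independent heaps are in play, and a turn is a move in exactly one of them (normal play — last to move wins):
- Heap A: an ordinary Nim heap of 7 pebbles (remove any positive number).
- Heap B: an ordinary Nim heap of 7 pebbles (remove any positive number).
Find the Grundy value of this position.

Heap A is a plain Nim heap of size 7, so its Grundy value is 7.
Heap B is a plain Nim heap of size 7, so its Grundy value is 7.
The value of a disjunctive sum is the nim-sum of the parts.
Combined value = 7 ⊕ 7 = 0.

0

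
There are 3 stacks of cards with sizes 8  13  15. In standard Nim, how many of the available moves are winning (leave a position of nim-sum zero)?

3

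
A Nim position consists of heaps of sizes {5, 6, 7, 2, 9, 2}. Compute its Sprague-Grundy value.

Nim-sum: 5 ⊕ 6 ⊕ 7 ⊕ 2 ⊕ 9 ⊕ 2 = 13.

13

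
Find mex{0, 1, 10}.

The values 0, 1 are all present; 2 is the first non-negative integer missing from the set.

2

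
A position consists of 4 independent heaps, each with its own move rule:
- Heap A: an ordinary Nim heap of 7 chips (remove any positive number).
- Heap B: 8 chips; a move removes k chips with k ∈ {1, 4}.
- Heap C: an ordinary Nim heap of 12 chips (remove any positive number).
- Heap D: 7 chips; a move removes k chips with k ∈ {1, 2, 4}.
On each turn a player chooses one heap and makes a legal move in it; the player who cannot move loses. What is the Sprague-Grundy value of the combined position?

11

Heap A is a plain Nim heap of size 7, so its Grundy value is 7.
For heap B, compute g(0), g(1), … with moves {1, 4}:
g(0) = mex{} = 0
g(1) = mex{0} = 1
g(2) = mex{1} = 0
g(3) = mex{0} = 1
g(4) = mex{0,1} = 2
g(5) = mex{1,2} = 0
g(6) = mex{0} = 1
g(7) = mex{1} = 0
g(8) = mex{0,2} = 1
So g(8) = 1.
Heap C is a plain Nim heap of size 12, so its Grundy value is 12.
Grundy values for heap D (subtraction set {1, 2, 4}):
k:     0  1  2  3  4  5  6  7
g(k):  0  1  2  0  1  2  0  1
So g(7) = 1.
By the Sprague-Grundy theorem, the Grundy value of a sum of independent games is the XOR of the component values.
Combined value = 7 XOR 1 XOR 12 XOR 1 = 11.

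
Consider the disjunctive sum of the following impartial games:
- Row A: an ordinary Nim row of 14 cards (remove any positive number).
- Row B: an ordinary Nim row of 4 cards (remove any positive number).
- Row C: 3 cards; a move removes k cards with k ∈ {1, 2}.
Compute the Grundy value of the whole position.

10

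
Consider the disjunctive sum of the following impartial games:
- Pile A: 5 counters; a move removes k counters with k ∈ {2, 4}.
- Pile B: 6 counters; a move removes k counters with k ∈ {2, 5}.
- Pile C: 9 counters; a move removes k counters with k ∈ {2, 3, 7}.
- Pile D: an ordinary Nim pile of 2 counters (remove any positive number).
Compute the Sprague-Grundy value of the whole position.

For pile A, compute g(0), g(1), … with moves {2, 4}:
g(0) = mex{} = 0
g(1) = mex{} = 0
g(2) = mex{0} = 1
g(3) = mex{0} = 1
g(4) = mex{0,1} = 2
g(5) = mex{0,1} = 2
So g(5) = 2.
For pile B, compute g(0), g(1), … with moves {2, 5}:
g(0) = mex{} = 0
g(1) = mex{} = 0
g(2) = mex{0} = 1
g(3) = mex{0} = 1
g(4) = mex{1} = 0
g(5) = mex{0,1} = 2
g(6) = mex{0} = 1
So g(6) = 1.
Grundy values for pile C (subtraction set {2, 3, 7}):
k:     0  1  2  3  4  5  6  7  8  9
g(k):  0  0  1  1  2  0  0  1  1  2
So g(9) = 2.
Pile D is a plain Nim pile of size 2, so its Grundy value is 2.
By the Sprague-Grundy theorem, the Grundy value of a sum of independent games is the XOR of the component values.
Combined value = 2 ⊕ 1 ⊕ 2 ⊕ 2 = 3.

3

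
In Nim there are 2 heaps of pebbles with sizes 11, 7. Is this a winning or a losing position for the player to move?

Compute the nim-sum pairwise:
11 ^ 7 = 12
The nim-sum is 12 ≠ 0, so this is an N-position: the player to move can win.

Winning position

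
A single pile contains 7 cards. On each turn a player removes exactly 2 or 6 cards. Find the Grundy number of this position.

1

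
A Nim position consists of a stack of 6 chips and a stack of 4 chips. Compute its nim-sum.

2

Nim-sum: 6 XOR 4 = 2.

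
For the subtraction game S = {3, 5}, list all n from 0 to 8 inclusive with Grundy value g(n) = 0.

Compute g(0), g(1), … for moves {3, 5}:
k:     0  1  2  3  4  5  6  7  8
g(k):  0  0  0  1  1  1  2  2  0
The P-positions (g = 0) in 0..8 are 0, 1, 2, 8.

0, 1, 2, 8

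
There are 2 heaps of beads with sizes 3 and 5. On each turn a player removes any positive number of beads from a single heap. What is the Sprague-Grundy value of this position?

Compute the nim-sum pairwise:
3 XOR 5 = 6

6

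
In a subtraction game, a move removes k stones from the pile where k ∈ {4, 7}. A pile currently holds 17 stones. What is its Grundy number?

Grundy values for subtraction set {4, 7}:
k:     0  1  2  3  4  5  6  7  8  9 10 11 12 13 14 15 16 17
g(k):  0  0  0  0  1  1  1  1  2  2  2  0  0  0  0  1  1  1
So g(17) = 1.

1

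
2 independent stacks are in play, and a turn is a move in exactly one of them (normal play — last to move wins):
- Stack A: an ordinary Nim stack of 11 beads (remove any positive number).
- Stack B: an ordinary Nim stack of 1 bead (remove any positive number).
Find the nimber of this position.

10

Stack A is a plain Nim stack of size 11, so its Grundy value is 11.
Stack B is a plain Nim stack of size 1, so its Grundy value is 1.
The value of a disjunctive sum is the nim-sum of the parts.
Combined value = 11 ⊕ 1 = 10.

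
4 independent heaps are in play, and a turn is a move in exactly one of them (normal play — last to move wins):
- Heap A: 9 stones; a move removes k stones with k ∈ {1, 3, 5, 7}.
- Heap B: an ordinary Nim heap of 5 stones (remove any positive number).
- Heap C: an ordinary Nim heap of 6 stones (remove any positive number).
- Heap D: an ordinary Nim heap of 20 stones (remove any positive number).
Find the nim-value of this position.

For heap A, compute g(0), g(1), … with moves {1, 3, 5, 7}:
g(0) = mex{} = 0
g(1) = mex{0} = 1
g(2) = mex{1} = 0
g(3) = mex{0} = 1
g(4) = mex{1} = 0
g(5) = mex{0} = 1
g(6) = mex{1} = 0
g(7) = mex{0} = 1
g(8) = mex{1} = 0
g(9) = mex{0} = 1
So g(9) = 1.
Heap B is a plain Nim heap of size 5, so its Grundy value is 5.
Heap C is a plain Nim heap of size 6, so its Grundy value is 6.
Heap D is a plain Nim heap of size 20, so its Grundy value is 20.
By the Sprague-Grundy theorem, the Grundy value of a sum of independent games is the XOR of the component values.
Combined value = 1 ⊕ 5 ⊕ 6 ⊕ 20 = 22.

22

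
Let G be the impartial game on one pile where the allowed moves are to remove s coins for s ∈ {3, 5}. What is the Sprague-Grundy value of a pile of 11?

1

Compute g(0), g(1), … for moves {3, 5}:
k:     0  1  2  3  4  5  6  7  8  9 10 11
g(k):  0  0  0  1  1  1  2  2  0  0  0  1
So g(11) = 1.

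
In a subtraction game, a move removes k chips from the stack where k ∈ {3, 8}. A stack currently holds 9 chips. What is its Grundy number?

1

Build the Grundy sequence with g(k) = mex{g(k−s) : s ∈ {3, 8}, s ≤ k}:
g(0) = mex{} = 0
g(1) = mex{} = 0
g(2) = mex{} = 0
g(3) = mex{0} = 1
g(4) = mex{0} = 1
g(5) = mex{0} = 1
g(6) = mex{1} = 0
g(7) = mex{1} = 0
g(8) = mex{0,1} = 2
g(9) = mex{0} = 1
So g(9) = 1.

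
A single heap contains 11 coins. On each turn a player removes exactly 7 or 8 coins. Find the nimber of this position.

Compute g(0), g(1), … for moves {7, 8}:
g(0) = mex{} = 0
g(1) = mex{} = 0
g(2) = mex{} = 0
g(3) = mex{} = 0
g(4) = mex{} = 0
g(5) = mex{} = 0
g(6) = mex{} = 0
g(7) = mex{0} = 1
g(8) = mex{0} = 1
g(9) = mex{0} = 1
g(10) = mex{0} = 1
g(11) = mex{0} = 1
So g(11) = 1.

1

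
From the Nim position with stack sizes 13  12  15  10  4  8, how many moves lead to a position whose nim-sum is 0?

5

Nim-sum: 13 ^ 12 ^ 15 ^ 10 ^ 4 ^ 8 = 8.
The overall nim-sum is X = 8. A stack of size p has a winning move iff p XOR X < p (reduce it to p XOR X).
  13: 13 XOR 8 = 5 < 13 — winning move (to 5).
  12: 12 XOR 8 = 4 < 12 — winning move (to 4).
  15: 15 XOR 8 = 7 < 15 — winning move (to 7).
  10: 10 XOR 8 = 2 < 10 — winning move (to 2).
  4: 4 XOR 8 = 12 ≥ 4 — no move.
  8: 8 XOR 8 = 0 < 8 — winning move (to 0).
That gives 5 winning moves.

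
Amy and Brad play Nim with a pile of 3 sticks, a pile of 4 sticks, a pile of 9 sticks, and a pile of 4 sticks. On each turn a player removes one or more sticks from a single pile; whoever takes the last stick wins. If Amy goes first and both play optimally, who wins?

Write each in binary and XOR column by column:
  0011  (3)
  0100  (4)
  1001  (9)
  0100  (4)
  ----
  1010  (10)
The nim-sum is 10 ≠ 0, so this is an N-position: the player to move can win; Amy has a winning move.

Amy wins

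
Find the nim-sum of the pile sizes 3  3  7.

7

Compute the nim-sum pairwise:
3 ^ 3 = 0
0 ^ 7 = 7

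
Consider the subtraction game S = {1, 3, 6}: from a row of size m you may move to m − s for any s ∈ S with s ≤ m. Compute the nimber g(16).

Grundy values for subtraction set {1, 3, 6}:
k:     0  1  2  3  4  5  6  7  8  9 10 11 12 13 14 15 16
g(k):  0  1  0  1  0  1  2  3  2  0  1  0  1  0  1  2  3
So g(16) = 3.

3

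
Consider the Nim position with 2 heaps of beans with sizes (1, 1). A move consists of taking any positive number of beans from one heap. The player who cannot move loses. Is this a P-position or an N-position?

P-position

Compute the nim-sum pairwise:
1 ⊕ 1 = 0
The nim-sum is 0, so this is a P-position: the player to move is in a losing position under optimal play.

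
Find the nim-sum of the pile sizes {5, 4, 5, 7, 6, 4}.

1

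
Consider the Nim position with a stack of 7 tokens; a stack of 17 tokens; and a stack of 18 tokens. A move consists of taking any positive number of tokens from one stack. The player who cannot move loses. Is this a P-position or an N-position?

Nim-sum: 7 XOR 17 XOR 18 = 4.
The nim-sum is 4 ≠ 0, so this is an N-position: the player to move can win.

N-position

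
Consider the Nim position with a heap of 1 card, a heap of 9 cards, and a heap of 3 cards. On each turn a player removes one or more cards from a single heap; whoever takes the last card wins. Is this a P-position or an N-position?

N-position

Nim-sum: 1 ^ 9 ^ 3 = 11.
The nim-sum is 11 ≠ 0, so this is an N-position: the player to move can win.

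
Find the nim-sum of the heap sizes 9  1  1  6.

Write each in binary and XOR column by column:
  1001  (9)
  0001  (1)
  0001  (1)
  0110  (6)
  ----
  1111  (15)

15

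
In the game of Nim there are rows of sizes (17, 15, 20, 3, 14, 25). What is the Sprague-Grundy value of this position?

In binary:
  10001  (17)
  01111  (15)
  10100  (20)
  00011  (3)
  01110  (14)
  11001  (25)
  -----
  11110  (30)

30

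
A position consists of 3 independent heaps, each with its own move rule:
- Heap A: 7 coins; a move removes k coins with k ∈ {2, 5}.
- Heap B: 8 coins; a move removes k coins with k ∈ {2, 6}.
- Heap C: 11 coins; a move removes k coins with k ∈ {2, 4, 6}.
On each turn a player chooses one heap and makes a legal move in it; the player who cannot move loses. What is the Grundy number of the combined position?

Grundy values for heap A (subtraction set {2, 5}):
g(0) = mex{} = 0
g(1) = mex{} = 0
g(2) = mex{0} = 1
g(3) = mex{0} = 1
g(4) = mex{1} = 0
g(5) = mex{0,1} = 2
g(6) = mex{0} = 1
g(7) = mex{1,2} = 0
So g(7) = 0.
Build the Grundy sequence for heap B with g(k) = mex{g(k−s) : s ∈ {2, 6}, s ≤ k}:
g(0) = mex{} = 0
g(1) = mex{} = 0
g(2) = mex{0} = 1
g(3) = mex{0} = 1
g(4) = mex{1} = 0
g(5) = mex{1} = 0
g(6) = mex{0} = 1
g(7) = mex{0} = 1
g(8) = mex{1} = 0
So g(8) = 0.
For heap C, compute g(0), g(1), … with moves {2, 4, 6}:
g(0) = mex{} = 0
g(1) = mex{} = 0
g(2) = mex{0} = 1
g(3) = mex{0} = 1
g(4) = mex{0,1} = 2
g(5) = mex{0,1} = 2
g(6) = mex{0,1,2} = 3
g(7) = mex{0,1,2} = 3
g(8) = mex{1,2,3} = 0
g(9) = mex{1,2,3} = 0
g(10) = mex{0,2,3} = 1
g(11) = mex{0,2,3} = 1
So g(11) = 1.
By the Sprague-Grundy theorem, the Grundy value of a sum of independent games is the XOR of the component values.
Combined value = 0 XOR 0 XOR 1 = 1.

1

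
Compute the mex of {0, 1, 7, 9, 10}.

2

The values 0, 1 are all present; 2 is the first non-negative integer missing from the set.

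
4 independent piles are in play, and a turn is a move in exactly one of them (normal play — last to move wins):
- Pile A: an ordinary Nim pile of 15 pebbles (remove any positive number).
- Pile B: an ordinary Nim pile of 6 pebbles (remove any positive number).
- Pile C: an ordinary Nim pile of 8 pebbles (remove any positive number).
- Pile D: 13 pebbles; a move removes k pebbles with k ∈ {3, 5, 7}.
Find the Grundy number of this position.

Pile A is a plain Nim pile of size 15, so its Grundy value is 15.
Pile B is a plain Nim pile of size 6, so its Grundy value is 6.
Pile C is a plain Nim pile of size 8, so its Grundy value is 8.
Build the Grundy sequence for pile D with g(k) = mex{g(k−s) : s ∈ {3, 5, 7}, s ≤ k}:
k:     0  1  2  3  4  5  6  7  8  9 10 11 12 13
g(k):  0  0  0  1  1  1  2  2  2  3  0  0  0  1
So g(13) = 1.
The value of a disjunctive sum is the nim-sum of the parts.
Combined value = 15 XOR 6 XOR 8 XOR 1 = 0.

0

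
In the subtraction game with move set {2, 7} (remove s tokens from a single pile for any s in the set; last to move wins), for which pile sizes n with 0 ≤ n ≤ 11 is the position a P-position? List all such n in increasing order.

Build the Grundy sequence with g(k) = mex{g(k−s) : s ∈ {2, 7}, s ≤ k}:
g(0) = mex{} = 0
g(1) = mex{} = 0
g(2) = mex{0} = 1
g(3) = mex{0} = 1
g(4) = mex{1} = 0
g(5) = mex{1} = 0
g(6) = mex{0} = 1
g(7) = mex{0} = 1
g(8) = mex{0,1} = 2
g(9) = mex{1} = 0
g(10) = mex{1,2} = 0
g(11) = mex{0} = 1
The P-positions (g = 0) in 0..11 are 0, 1, 4, 5, 9, 10.

0, 1, 4, 5, 9, 10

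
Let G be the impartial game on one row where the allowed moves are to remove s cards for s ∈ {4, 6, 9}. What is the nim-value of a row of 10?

Build the Grundy sequence with g(k) = mex{g(k−s) : s ∈ {4, 6, 9}, s ≤ k}:
g(0) = mex{} = 0
g(1) = mex{} = 0
g(2) = mex{} = 0
g(3) = mex{} = 0
g(4) = mex{0} = 1
g(5) = mex{0} = 1
g(6) = mex{0} = 1
g(7) = mex{0} = 1
g(8) = mex{0,1} = 2
g(9) = mex{0,1} = 2
g(10) = mex{0,1} = 2
So g(10) = 2.

2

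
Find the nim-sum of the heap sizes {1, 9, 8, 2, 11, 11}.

2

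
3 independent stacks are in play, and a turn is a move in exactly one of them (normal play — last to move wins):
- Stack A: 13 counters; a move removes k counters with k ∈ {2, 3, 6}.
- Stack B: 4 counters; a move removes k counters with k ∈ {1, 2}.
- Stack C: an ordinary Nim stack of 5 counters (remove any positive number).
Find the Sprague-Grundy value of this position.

6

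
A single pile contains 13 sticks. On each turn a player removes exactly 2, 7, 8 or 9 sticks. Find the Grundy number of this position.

2

Compute g(0), g(1), … for moves {2, 7, 8, 9}:
k:     0  1  2  3  4  5  6  7  8  9 10 11 12 13
g(k):  0  0  1  1  0  0  1  1  2  2  3  3  2  2
So g(13) = 2.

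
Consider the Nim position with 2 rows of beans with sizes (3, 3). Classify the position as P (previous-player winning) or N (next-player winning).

P-position

Nim-sum: 3 XOR 3 = 0.
The nim-sum is 0, so this is a P-position: the player to move is in a losing position under optimal play.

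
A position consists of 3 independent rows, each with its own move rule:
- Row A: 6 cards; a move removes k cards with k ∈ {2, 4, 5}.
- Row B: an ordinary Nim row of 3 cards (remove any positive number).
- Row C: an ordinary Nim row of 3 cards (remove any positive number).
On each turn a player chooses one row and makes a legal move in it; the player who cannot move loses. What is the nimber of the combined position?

For row A, compute g(0), g(1), … with moves {2, 4, 5}:
g(0) = mex{} = 0
g(1) = mex{} = 0
g(2) = mex{0} = 1
g(3) = mex{0} = 1
g(4) = mex{0,1} = 2
g(5) = mex{0,1} = 2
g(6) = mex{0,1,2} = 3
So g(6) = 3.
Row B is a plain Nim row of size 3, so its Grundy value is 3.
Row C is a plain Nim row of size 3, so its Grundy value is 3.
By the Sprague-Grundy theorem, the Grundy value of a sum of independent games is the XOR of the component values.
Combined value = 3 XOR 3 XOR 3 = 3.

3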